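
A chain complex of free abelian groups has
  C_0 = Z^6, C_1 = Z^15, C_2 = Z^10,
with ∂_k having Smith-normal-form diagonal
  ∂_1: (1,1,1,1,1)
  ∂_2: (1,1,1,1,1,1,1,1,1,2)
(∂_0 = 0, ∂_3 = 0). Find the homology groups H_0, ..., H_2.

H_0: b_0 = 6 − 0 − 5 = 1; torsion from ∂_1 factors > 1: none. So H_0 ≅ Z.
H_1: b_1 = 15 − 5 − 10 = 0; torsion from ∂_2 factors > 1: [2]. So H_1 ≅ Z/2Z.
H_2: b_2 = 10 − 10 − 0 = 0; torsion from ∂_3 factors > 1: none. So H_2 ≅ 0.

H_0 ≅ Z,  H_1 ≅ Z/2Z,  H_2 = 0.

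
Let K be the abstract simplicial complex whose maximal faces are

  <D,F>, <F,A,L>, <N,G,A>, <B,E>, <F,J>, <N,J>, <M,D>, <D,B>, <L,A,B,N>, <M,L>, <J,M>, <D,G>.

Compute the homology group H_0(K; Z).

H_0 ≅ Z.

Take the total order A < B < D < E < F < G < J < L < M < N on the vertex set. Then K (dimension 3) consists of the simplices:

  0-simplices (10): A, B, D, E, F, G, J, L, M, N
  1-simplices (19): AB, AF, AG, AL, AN, BD, BE, BL, BN, DF, DG, DM, FJ, FL, GN, JM, JN, LM, LN
  2-simplices (6): ABL, ABN, AFL, AGN, ALN, BLN
  3-simplices (1): ABLN

giving chain groups C_0 ≅ Z^10, C_1 ≅ Z^19, C_2 ≅ Z^6, C_3 ≅ Z^1.

∂_1: C_1 → C_0 maps an edge to its endpoints' difference, ∂[p,q] = q − p. For instance
  ∂JN = N − J.
The resulting 10×19 matrix has rank 9, and its Smith normal form has invariant factors (1,1,1,1,1,1,1,1,1).

Boundary ∂_2: C_2 → C_1 acts by ∂[p,q,r] = [q,r] − [p,r] + [p,q]. For instance
  ∂ABL = BL − AL + AB,
  ∂AGN = GN − AN + AG.
As a 19×6 matrix over Z this has rank 5, with invariant factors (1,1,1,1,1).

∂_3: C_3 → C_2 sends each 3-simplex σ to the alternating sum Σ_i (−1)^i (σ with its i-th vertex removed). For instance
  ∂ABLN = BLN − ALN + ABN − ABL.
The 6×1 boundary matrix has rank 1 and Smith normal form diag(1).

Computing H_k = (kernel of ∂_k) / (image of ∂_{k+1}):

  H_0: rank C_0 − rank ∂_1 = 10 − 9 = 1, and the invariant factors of ∂_1 are all 1, so H_0 ≅ Z.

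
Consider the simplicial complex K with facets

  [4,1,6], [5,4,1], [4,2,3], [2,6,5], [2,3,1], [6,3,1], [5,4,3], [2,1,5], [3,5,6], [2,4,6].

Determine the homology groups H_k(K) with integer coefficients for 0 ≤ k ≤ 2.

H_0 = Z,  H_1 = Z/2,  H_2 = 0.

We work with the vertex ordering 1 < 2 < 3 < 4 < 5 < 6. The simplices of K, each written with vertices in increasing order, are:

  0-simplices (6): [1], [2], [3], [4], [5], [6]
  1-simplices (15): [1,2], [1,3], [1,4], [1,5], [1,6], [2,3], [2,4], [2,5], [2,6], [3,4], [3,5], [3,6], [4,5], [4,6], [5,6]
  2-simplices (10): [1,2,3], [1,2,5], [1,3,6], [1,4,5], [1,4,6], [2,3,4], [2,4,6], [2,5,6], [3,4,5], [3,5,6]

giving chain groups C_0 ≅ Z^6, C_1 ≅ Z^15, C_2 ≅ Z^10.

Boundary ∂_1: C_1 → C_0 maps an edge to its endpoints' difference, ∂[p,q] = q − p. For instance
  ∂[4,6] = [6] − [4].
This gives a 6×15 integer matrix of rank 5; reducing to Smith normal form yields diagonal entries (1,1,1,1,1).

The boundary map ∂_2: C_2 → C_1 acts by ∂[p,q,r] = [q,r] − [p,r] + [p,q]. For instance
  ∂[1,4,5] = [4,5] − [1,5] + [1,4],
  ∂[1,2,3] = [2,3] − [1,3] + [1,2].
This gives a 15×10 integer matrix of rank 10; reducing to Smith normal form yields diagonal entries (1,1,1,1,1,1,1,1,1,2).

From H_k ≅ ker(∂_k) / im(∂_{k+1}) we obtain:

  H_0: rank C_0 − rank ∂_1 = 6 − 5 = 1, and the invariant factors of ∂_1 are all 1, so H_0 = Z.
  H_1: rank ker ∂_1 − rank ∂_2 = (15 − 5) − 10 = 0, and ∂_2 has invariant factor 2 > 1, so H_1 = Z/2.
  H_2: rank ker ∂_2 − rank ∂_3 = (10 − 10) − 0 = 0, and there is no ∂_3, so H_2 = 0.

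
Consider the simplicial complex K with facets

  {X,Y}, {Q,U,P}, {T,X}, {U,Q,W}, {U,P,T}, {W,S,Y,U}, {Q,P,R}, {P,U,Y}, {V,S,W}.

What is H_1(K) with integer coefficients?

H_1 = Z.

Order the vertices as P < Q < R < S < T < U < V < W < X < Y. Listing each simplex with vertices in this order, K has dimension 3 with simplices:

  0-simplices (10): P, Q, R, S, T, U, V, W, X, Y
  1-simplices (19): PQ, PR, PT, PU, PY, QR, QU, QW, SU, SV, SW, SY, TU, TX, UW, UY, VW, WY, XY
  2-simplices (10): PQR, PQU, PTU, PUY, QUW, SUW, SUY, SVW, SWY, UWY
  3-simplices (1): SUWY

giving chain groups C_0 ≅ Z^10, C_1 ≅ Z^19, C_2 ≅ Z^10, C_3 ≅ Z^1.

Boundary ∂_1: C_1 → C_0 sends each edge [p,q] (with p < q) to q − p.
This gives a 10×19 integer matrix of rank 9; reducing to Smith normal form yields diagonal entries (1,1,1,1,1,1,1,1,1).

Boundary ∂_2: C_2 → C_1 maps a triangle to the signed sum of its edges. For instance
  ∂PQR = QR − PR + PQ,
  ∂SWY = WY − SY + SW.
This gives a 19×10 integer matrix of rank 9; reducing to Smith normal form yields diagonal entries (1,1,1,1,1,1,1,1,1).

Boundary ∂_3: C_3 → C_2 sends each 3-simplex σ to the alternating sum Σ_i (−1)^i (σ with its i-th vertex removed). For instance
  ∂SUWY = UWY − SWY + SUY − SUW.
As a 10×1 matrix over Z this has rank 1, with invariant factors (1).

Reading off H_k = ker ∂_k / im ∂_{k+1}:

  H_1: rank ker ∂_1 − rank ∂_2 = (19 − 9) − 9 = 1, and the invariant factors of ∂_2 are all 1, so H_1 = Z.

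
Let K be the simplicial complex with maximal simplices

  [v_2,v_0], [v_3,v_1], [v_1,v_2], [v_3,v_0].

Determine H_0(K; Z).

H_0 ≅ Z.

Order the vertices as v_0 < v_1 < v_2 < v_3. Listing each simplex with vertices in this order, K has dimension 1 with simplices:

  0-simplices (4): [v_0], [v_1], [v_2], [v_3]
  1-simplices (4): [v_0,v_2], [v_0,v_3], [v_1,v_2], [v_1,v_3]

so the chain groups are C_0 ≅ Z^4, C_1 ≅ Z^4.

∂_1: C_1 → C_0 maps an edge to its endpoints' difference, ∂[p,q] = q − p.
The resulting 4×4 matrix has rank 3, and its Smith normal form has invariant factors (1,1,1).

Now H_k = ker ∂_k / im ∂_{k+1}, so:

  H_0: rank C_0 − rank ∂_1 = 4 − 3 = 1, and the invariant factors of ∂_1 are all 1, so H_0 = Z.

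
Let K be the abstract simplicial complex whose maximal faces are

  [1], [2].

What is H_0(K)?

K has 2 vertices.
rank ∂_0 = 0, rank ∂_1 = 0 ⇒ b_0 = 2 − 0 − 0 = 2. So H_0 ≅ Z^2.

H_0 ≅ Z^2.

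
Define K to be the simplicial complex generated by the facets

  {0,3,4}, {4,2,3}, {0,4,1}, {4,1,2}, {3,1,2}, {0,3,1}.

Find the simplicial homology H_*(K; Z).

K has 5 vertices, 9 edges, 6 triangles.
rank ∂_0 = 0, rank ∂_1 = 4 ⇒ b_0 = 5 − 0 − 4 = 1; all invariant factors of ∂_1 are 1 so no torsion. So H_0 = Z.
rank ∂_1 = 4, rank ∂_2 = 5 ⇒ b_1 = 9 − 4 − 5 = 0; all invariant factors of ∂_2 are 1 so no torsion. So H_1 = 0.
rank ∂_2 = 5, rank ∂_3 = 0 ⇒ b_2 = 6 − 5 − 0 = 1. So H_2 = Z.

H_0 = Z,  H_1 = 0,  H_2 = Z.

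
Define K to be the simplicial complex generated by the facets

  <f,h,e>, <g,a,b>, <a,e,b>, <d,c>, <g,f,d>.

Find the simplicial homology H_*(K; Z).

We work with the vertex ordering a < b < c < d < e < f < g < h. The simplices of K, each written with vertices in increasing order, are:

  0-simplices (8): a, b, c, d, e, f, g, h
  1-simplices (12): ab, ae, ag, be, bg, cd, df, dg, ef, eh, fg, fh
  2-simplices (4): abe, abg, dfg, efh

Hence C_0 ≅ Z^8, C_1 ≅ Z^12, C_2 ≅ Z^4.

∂_1: C_1 → C_0 sends each edge [p,q] (with p < q) to q − p. For instance
  ∂eh = h − e.
This gives a 8×12 integer matrix of rank 7; reducing to Smith normal form yields diagonal entries (1,1,1,1,1,1,1).

The boundary map ∂_2: C_2 → C_1 maps a triangle to the signed sum of its edges. For instance
  ∂abg = bg − ag + ab,
  ∂dfg = fg − dg + df.
This gives a 12×4 integer matrix of rank 4; reducing to Smith normal form yields diagonal entries (1,1,1,1).

From H_k ≅ ker(∂_k) / im(∂_{k+1}) we obtain:

  H_0: rank C_0 − rank ∂_1 = 8 − 7 = 1, and the invariant factors of ∂_1 are all 1, so H_0 ≅ Z.
  H_1: rank ker ∂_1 − rank ∂_2 = (12 − 7) − 4 = 1, and the invariant factors of ∂_2 are all 1, so H_1 ≅ Z.
  H_2: rank ker ∂_2 − rank ∂_3 = (4 − 4) − 0 = 0, and there is no ∂_3, so H_2 ≅ 0.

H_0 ≅ Z,  H_1 ≅ Z,  H_2 = 0.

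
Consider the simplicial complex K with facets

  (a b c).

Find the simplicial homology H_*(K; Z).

Order the vertices as a < b < c. Listing each simplex with vertices in this order, K has dimension 2 with simplices:

  0-simplices (3): a, b, c
  1-simplices (3): ab, ac, bc
  2-simplices (1): abc

Hence C_0 ≅ Z^3, C_1 ≅ Z^3, C_2 ≅ Z^1.

The boundary map ∂_1: C_1 → C_0 maps an edge to its endpoints' difference, ∂[p,q] = q − p. For instance
  ∂ab = b − a.
The resulting 3×3 matrix has rank 2, and its Smith normal form has invariant factors (1,1).

The boundary map ∂_2: C_2 → C_1 maps a triangle to the signed sum of its edges. For instance
  ∂abc = bc − ac + ab.
The 3×1 boundary matrix has rank 1 and Smith normal form diag(1).

Reading off H_k = ker ∂_k / im ∂_{k+1}:

  H_0: rank C_0 − rank ∂_1 = 3 − 2 = 1, and the invariant factors of ∂_1 are all 1, so H_0 ≅ Z.
  H_1: rank ker ∂_1 − rank ∂_2 = (3 − 2) − 1 = 0, and the invariant factors of ∂_2 are all 1, so H_1 ≅ 0.
  H_2: rank ker ∂_2 − rank ∂_3 = (1 − 1) − 0 = 0, and there is no ∂_3, so H_2 ≅ 0.

As a check, the Euler characteristic is 3 − 3 + 1 = 1, which agrees with 1 − 0 + 0 = 1.

H_0 = Z,  H_1 = 0,  H_2 = 0.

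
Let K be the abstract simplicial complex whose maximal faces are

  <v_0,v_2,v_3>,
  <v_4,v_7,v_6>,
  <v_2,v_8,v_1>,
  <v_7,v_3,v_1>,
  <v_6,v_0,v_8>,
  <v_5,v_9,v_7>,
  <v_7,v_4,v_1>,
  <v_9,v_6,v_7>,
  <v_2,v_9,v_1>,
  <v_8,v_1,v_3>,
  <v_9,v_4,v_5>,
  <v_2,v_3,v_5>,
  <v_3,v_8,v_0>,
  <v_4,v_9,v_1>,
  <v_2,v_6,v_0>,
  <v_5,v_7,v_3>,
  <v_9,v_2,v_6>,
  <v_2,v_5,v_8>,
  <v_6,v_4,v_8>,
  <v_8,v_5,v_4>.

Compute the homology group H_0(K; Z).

H_0 ≅ Z.

We work with the vertex ordering v_0 < v_1 < v_2 < v_3 < v_4 < v_5 < v_6 < v_7 < v_8 < v_9. The simplices of K, each written with vertices in increasing order, are:

  0-simplices (10): [v_0], [v_1], [v_2], [v_3], [v_4], [v_5], [v_6], [v_7], [v_8], [v_9]
  1-simplices (30): (30 of them)
  2-simplices (20): (20 of them)

giving chain groups C_0 ≅ Z^10, C_1 ≅ Z^30, C_2 ≅ Z^20.

∂_1: C_1 → C_0 sends each edge [p,q] (with p < q) to q − p. For instance
  ∂[v_1,v_2] = [v_2] − [v_1].
As a 10×30 matrix over Z this has rank 9, with invariant factors (1,1,1,1,1,1,1,1,1).

Boundary ∂_2: C_2 → C_1 acts by ∂[p,q,r] = [q,r] − [p,r] + [p,q]. For instance
  ∂[v_4,v_5,v_8] = [v_5,v_8] − [v_4,v_8] + [v_4,v_5],
  ∂[v_4,v_5,v_9] = [v_5,v_9] − [v_4,v_9] + [v_4,v_5].
This gives a 30×20 integer matrix of rank 20; reducing to Smith normal form yields diagonal entries (1,1,1,1,1,1,1,1,1,1,1,1,1,1,1,1,1,1,1,2).

Computing H_k = (kernel of ∂_k) / (image of ∂_{k+1}):

  H_0: rank C_0 − rank ∂_1 = 10 − 9 = 1, and the invariant factors of ∂_1 are all 1, so H_0 ≅ Z.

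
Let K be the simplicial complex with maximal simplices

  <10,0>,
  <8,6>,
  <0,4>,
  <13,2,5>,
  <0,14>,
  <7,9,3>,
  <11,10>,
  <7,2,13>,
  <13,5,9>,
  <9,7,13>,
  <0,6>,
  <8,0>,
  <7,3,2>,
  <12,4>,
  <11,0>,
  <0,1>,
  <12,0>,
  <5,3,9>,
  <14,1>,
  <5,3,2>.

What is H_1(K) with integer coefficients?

We work with the vertex ordering 0 < 1 < 2 < 3 < 4 < 5 < 6 < 7 < 8 < 9 < 10 < 11 < 12 < 13 < 14. The simplices of K, each written with vertices in increasing order, are:

  0-simplices (15): [0], [1], [2], [3], [4], [5], [6], [7], [8], [9], [10], [11], [12], [13], [14]
  1-simplices (24): (24 of them)
  2-simplices (8): [2,3,5], [2,3,7], [2,5,13], [2,7,13], [3,5,9], [3,7,9], [5,9,13], [7,9,13]

giving chain groups C_0 ≅ Z^15, C_1 ≅ Z^24, C_2 ≅ Z^8.

The boundary map ∂_1: C_1 → C_0 maps an edge to its endpoints' difference, ∂[p,q] = q − p. For instance
  ∂[9,13] = [13] − [9].
This gives a 15×24 integer matrix of rank 13; reducing to Smith normal form yields diagonal entries (1,1,1,1,1,1,1,1,1,1,1,1,1).

∂_2: C_2 → C_1 maps a triangle to the signed sum of its edges. For instance
  ∂[3,5,9] = [5,9] − [3,9] + [3,5],
  ∂[2,3,7] = [3,7] − [2,7] + [2,3].
This gives a 24×8 integer matrix of rank 7; reducing to Smith normal form yields diagonal entries (1,1,1,1,1,1,1).

Computing H_k = (kernel of ∂_k) / (image of ∂_{k+1}):

  H_1: rank ker ∂_1 − rank ∂_2 = (24 − 13) − 7 = 4, and the invariant factors of ∂_2 are all 1, so H_1 = Z^4.

H_1 ≅ Z^4.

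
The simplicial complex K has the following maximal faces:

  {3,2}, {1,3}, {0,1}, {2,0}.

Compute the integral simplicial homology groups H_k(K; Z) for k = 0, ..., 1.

Take the total order 0 < 1 < 2 < 3 on the vertex set. Then K (dimension 1) consists of the simplices:

  0-simplices (4): [0], [1], [2], [3]
  1-simplices (4): [0,1], [0,2], [1,3], [2,3]

so the chain groups are C_0 ≅ Z^4, C_1 ≅ Z^4.

The boundary map ∂_1: C_1 → C_0 sends each edge [p,q] (with p < q) to q − p. For instance
  ∂[2,3] = [3] − [2].
As a 4×4 matrix over Z this has rank 3, with invariant factors (1,1,1).

Now H_k = ker ∂_k / im ∂_{k+1}, so:

  H_0: rank C_0 − rank ∂_1 = 4 − 3 = 1, and the invariant factors of ∂_1 are all 1, so H_0 = Z.
  H_1: rank ker ∂_1 − rank ∂_2 = (4 − 3) − 0 = 1, and there is no ∂_2, so H_1 = Z.

As a check, the Euler characteristic is 4 − 4 = 0, which agrees with 1 − 1 = 0.

H_0 = Z,  H_1 = Z.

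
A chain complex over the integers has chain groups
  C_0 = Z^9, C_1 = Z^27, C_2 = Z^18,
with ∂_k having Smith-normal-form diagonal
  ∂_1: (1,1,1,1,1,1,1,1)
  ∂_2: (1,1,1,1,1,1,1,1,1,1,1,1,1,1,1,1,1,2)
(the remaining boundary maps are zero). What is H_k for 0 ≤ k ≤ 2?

H_0: b_0 = 9 − 0 − 8 = 1; torsion from ∂_1 factors > 1: none. So H_0 ≅ Z.
H_1: b_1 = 27 − 8 − 18 = 1; torsion from ∂_2 factors > 1: [2]. So H_1 ≅ Z ⊕ Z_2.
H_2: b_2 = 18 − 18 − 0 = 0; torsion from ∂_3 factors > 1: none. So H_2 ≅ 0.

H_0 ≅ Z,  H_1 ≅ Z ⊕ Z_2,  H_2 = 0.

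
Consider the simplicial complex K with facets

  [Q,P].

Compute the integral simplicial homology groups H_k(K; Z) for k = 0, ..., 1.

H_0 = Z,  H_1 = 0.

Take the total order P < Q on the vertex set. Then K (dimension 1) consists of the simplices:

  0-simplices (2): P, Q
  1-simplices (1): PQ

so the chain groups are C_0 ≅ Z^2, C_1 ≅ Z^1.

∂_1: C_1 → C_0 is given by ∂[p,q] = [q] − [p]. For instance
  ∂PQ = Q − P.
The 2×1 boundary matrix has rank 1 and Smith normal form diag(1).

Now H_k = ker ∂_k / im ∂_{k+1}, so:

  H_0: rank C_0 − rank ∂_1 = 2 − 1 = 1, and the invariant factors of ∂_1 are all 1, so H_0 ≅ Z.
  H_1: rank ker ∂_1 − rank ∂_2 = (1 − 1) − 0 = 0, and there is no ∂_2, so H_1 ≅ 0.

(K is a triangulation of the 1-simplex.)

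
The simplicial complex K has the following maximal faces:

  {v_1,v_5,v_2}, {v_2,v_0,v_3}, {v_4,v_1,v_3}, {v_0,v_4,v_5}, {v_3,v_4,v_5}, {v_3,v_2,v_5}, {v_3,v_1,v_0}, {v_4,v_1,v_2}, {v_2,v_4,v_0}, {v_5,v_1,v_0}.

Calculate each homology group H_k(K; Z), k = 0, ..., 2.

H_0 = Z,  H_1 = Z/2Z,  H_2 = 0.

Order the vertices as v_0 < v_1 < v_2 < v_3 < v_4 < v_5. Listing each simplex with vertices in this order, K has dimension 2 with simplices:

  0-simplices (6): [v_0], [v_1], [v_2], [v_3], [v_4], [v_5]
  1-simplices (15): (15 of them)
  2-simplices (10): [v_0,v_1,v_3], [v_0,v_1,v_5], [v_0,v_2,v_3], [v_0,v_2,v_4], [v_0,v_4,v_5], [v_1,v_2,v_4], [v_1,v_2,v_5], [v_1,v_3,v_4], [v_2,v_3,v_5], [v_3,v_4,v_5]

Hence C_0 ≅ Z^6, C_1 ≅ Z^15, C_2 ≅ Z^10.

∂_1: C_1 → C_0 sends each edge [p,q] (with p < q) to q − p.
As a 6×15 matrix over Z this has rank 5, with invariant factors (1,1,1,1,1).

The boundary map ∂_2: C_2 → C_1 maps a triangle to the signed sum of its edges. For instance
  ∂[v_0,v_2,v_3] = [v_2,v_3] − [v_0,v_3] + [v_0,v_2],
  ∂[v_1,v_2,v_4] = [v_2,v_4] − [v_1,v_4] + [v_1,v_2].
As a 15×10 matrix over Z this has rank 10, with invariant factors (1,1,1,1,1,1,1,1,1,2).

From H_k ≅ ker(∂_k) / im(∂_{k+1}) we obtain:

  H_0: rank C_0 − rank ∂_1 = 6 − 5 = 1, and the invariant factors of ∂_1 are all 1, so H_0 = Z.
  H_1: rank ker ∂_1 − rank ∂_2 = (15 − 5) − 10 = 0, and ∂_2 has invariant factor 2 > 1, so H_1 = Z/2Z.
  H_2: rank ker ∂_2 − rank ∂_3 = (10 − 10) − 0 = 0, and there is no ∂_3, so H_2 = 0.

As a check, the Euler characteristic is 6 − 15 + 10 = 1, which agrees with 1 − 0 + 0 = 1.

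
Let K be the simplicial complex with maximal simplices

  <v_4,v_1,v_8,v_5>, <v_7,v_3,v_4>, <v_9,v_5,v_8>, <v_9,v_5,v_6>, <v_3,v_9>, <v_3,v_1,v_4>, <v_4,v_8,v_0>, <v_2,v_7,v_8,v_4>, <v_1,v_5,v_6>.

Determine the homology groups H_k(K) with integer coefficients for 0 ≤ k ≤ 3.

H_0 = Z,  H_1 = Z,  H_2 = 0,  H_3 = 0.

K has 10 vertices, 22 edges, 14 triangles, 2 3-simplices.
rank ∂_0 = 0, rank ∂_1 = 9 ⇒ b_0 = 10 − 0 − 9 = 1; all invariant factors of ∂_1 are 1 so no torsion. So H_0 = Z.
rank ∂_1 = 9, rank ∂_2 = 12 ⇒ b_1 = 22 − 9 − 12 = 1; all invariant factors of ∂_2 are 1 so no torsion. So H_1 = Z.
rank ∂_2 = 12, rank ∂_3 = 2 ⇒ b_2 = 14 − 12 − 2 = 0; all invariant factors of ∂_3 are 1 so no torsion. So H_2 = 0.
rank ∂_3 = 2, rank ∂_4 = 0 ⇒ b_3 = 2 − 2 − 0 = 0. So H_3 = 0.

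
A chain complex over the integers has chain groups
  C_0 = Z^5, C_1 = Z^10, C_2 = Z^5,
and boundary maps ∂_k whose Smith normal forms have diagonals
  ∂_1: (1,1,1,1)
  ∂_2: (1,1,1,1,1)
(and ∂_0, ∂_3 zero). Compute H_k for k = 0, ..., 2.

H_0 ≅ Z,  H_1 ≅ Z,  H_2 = 0.

H_0: b_0 = 5 − 0 − 4 = 1; torsion from ∂_1 factors > 1: none. So H_0 ≅ Z.
H_1: b_1 = 10 − 4 − 5 = 1; torsion from ∂_2 factors > 1: none. So H_1 ≅ Z.
H_2: b_2 = 5 − 5 − 0 = 0; torsion from ∂_3 factors > 1: none. So H_2 ≅ 0.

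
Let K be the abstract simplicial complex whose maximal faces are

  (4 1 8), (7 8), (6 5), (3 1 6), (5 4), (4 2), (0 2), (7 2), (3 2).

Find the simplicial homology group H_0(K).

H_0 ≅ Z.

K has 9 vertices, 13 edges, 2 triangles.
rank ∂_0 = 0, rank ∂_1 = 8 ⇒ b_0 = 9 − 0 − 8 = 1; all invariant factors of ∂_1 are 1 so no torsion. So H_0 ≅ Z.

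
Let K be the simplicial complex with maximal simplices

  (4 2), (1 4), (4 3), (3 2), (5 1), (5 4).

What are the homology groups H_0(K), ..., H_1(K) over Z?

K has 5 vertices, 6 edges.
rank ∂_0 = 0, rank ∂_1 = 4 ⇒ b_0 = 5 − 0 − 4 = 1; all invariant factors of ∂_1 are 1 so no torsion. So H_0 = Z.
rank ∂_1 = 4, rank ∂_2 = 0 ⇒ b_1 = 6 − 4 − 0 = 2. So H_1 = Z^2.

H_0 ≅ Z,  H_1 ≅ Z^2.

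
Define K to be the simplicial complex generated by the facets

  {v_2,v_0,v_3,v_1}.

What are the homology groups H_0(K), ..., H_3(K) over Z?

We work with the vertex ordering v_0 < v_1 < v_2 < v_3. The simplices of K, each written with vertices in increasing order, are:

  0-simplices (4): [v_0], [v_1], [v_2], [v_3]
  1-simplices (6): [v_0,v_1], [v_0,v_2], [v_0,v_3], [v_1,v_2], [v_1,v_3], [v_2,v_3]
  2-simplices (4): [v_0,v_1,v_2], [v_0,v_1,v_3], [v_0,v_2,v_3], [v_1,v_2,v_3]
  3-simplices (1): [v_0,v_1,v_2,v_3]

giving chain groups C_0 ≅ Z^4, C_1 ≅ Z^6, C_2 ≅ Z^4, C_3 ≅ Z^1.

The boundary map ∂_1: C_1 → C_0 maps an edge to its endpoints' difference, ∂[p,q] = q − p. For instance
  ∂[v_0,v_3] = [v_3] − [v_0].
The 4×6 boundary matrix has rank 3 and Smith normal form diag(1,1,1).

The boundary map ∂_2: C_2 → C_1 acts by ∂[p,q,r] = [q,r] − [p,r] + [p,q]. For instance
  ∂[v_1,v_2,v_3] = [v_2,v_3] − [v_1,v_3] + [v_1,v_2],
  ∂[v_0,v_1,v_2] = [v_1,v_2] − [v_0,v_2] + [v_0,v_1].
The resulting 6×4 matrix has rank 3, and its Smith normal form has invariant factors (1,1,1).

∂_3: C_3 → C_2 sends each 3-simplex σ to the alternating sum Σ_i (−1)^i (σ with its i-th vertex removed). For instance
  ∂[v_0,v_1,v_2,v_3] = [v_1,v_2,v_3] − [v_0,v_2,v_3] + [v_0,v_1,v_3] − [v_0,v_1,v_2].
The resulting 4×1 matrix has rank 1, and its Smith normal form has invariant factors (1).

From H_k ≅ ker(∂_k) / im(∂_{k+1}) we obtain:

  H_0: rank C_0 − rank ∂_1 = 4 − 3 = 1, and the invariant factors of ∂_1 are all 1, so H_0 ≅ Z.
  H_1: rank ker ∂_1 − rank ∂_2 = (6 − 3) − 3 = 0, and the invariant factors of ∂_2 are all 1, so H_1 ≅ 0.
  H_2: rank ker ∂_2 − rank ∂_3 = (4 − 3) − 1 = 0, and the invariant factors of ∂_3 are all 1, so H_2 ≅ 0.
  H_3: rank ker ∂_3 − rank ∂_4 = (1 − 1) − 0 = 0, and there is no ∂_4, so H_3 ≅ 0.

As a check, the Euler characteristic is 4 − 6 + 4 − 1 = 1, which agrees with 1 − 0 + 0 − 0 = 1.
(K is a triangulation of the 3-simplex.)

H_0 ≅ Z,  H_1 = 0,  H_2 = 0,  H_3 = 0.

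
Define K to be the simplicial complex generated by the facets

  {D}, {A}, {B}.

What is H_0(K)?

We work with the vertex ordering A < B < D. The simplices of K, each written with vertices in increasing order, are:

  0-simplices (3): A, B, D

giving chain groups C_0 ≅ Z^3.

Reading off H_k = ker ∂_k / im ∂_{k+1}:

  H_0: rank C_0 − rank ∂_1 = 3 − 0 = 3, and there is no ∂_1, so H_0 ≅ Z^3.

H_0 ≅ Z^3.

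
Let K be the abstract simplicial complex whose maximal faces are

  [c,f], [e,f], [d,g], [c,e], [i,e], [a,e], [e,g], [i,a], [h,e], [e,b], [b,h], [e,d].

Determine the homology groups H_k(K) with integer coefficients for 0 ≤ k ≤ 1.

H_0 ≅ Z,  H_1 ≅ Z^4.

Take the total order a < b < c < d < e < f < g < h < i on the vertex set. Then K (dimension 1) consists of the simplices:

  0-simplices (9): a, b, c, d, e, f, g, h, i
  1-simplices (12): ae, ai, be, bh, ce, cf, de, dg, ef, eg, eh, ei

giving chain groups C_0 ≅ Z^9, C_1 ≅ Z^12.

Boundary ∂_1: C_1 → C_0 sends each edge [p,q] (with p < q) to q − p.
The 9×12 boundary matrix has rank 8 and Smith normal form diag(1,1,1,1,1,1,1,1).

Now H_k = ker ∂_k / im ∂_{k+1}, so:

  H_0: rank C_0 − rank ∂_1 = 9 − 8 = 1, and the invariant factors of ∂_1 are all 1, so H_0 = Z.
  H_1: rank ker ∂_1 − rank ∂_2 = (12 − 8) − 0 = 4, and there is no ∂_2, so H_1 = Z^4.

(K is a triangulation of a wedge of 4 circles.)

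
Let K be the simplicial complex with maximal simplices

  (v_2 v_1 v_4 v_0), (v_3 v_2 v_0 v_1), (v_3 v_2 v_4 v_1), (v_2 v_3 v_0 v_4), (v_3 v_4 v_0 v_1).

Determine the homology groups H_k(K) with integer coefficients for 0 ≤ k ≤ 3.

Take the total order v_0 < v_1 < v_2 < v_3 < v_4 on the vertex set. Then K (dimension 3) consists of the simplices:

  0-simplices (5): [v_0], [v_1], [v_2], [v_3], [v_4]
  1-simplices (10): [v_0,v_1], [v_0,v_2], [v_0,v_3], [v_0,v_4], [v_1,v_2], [v_1,v_3], [v_1,v_4], [v_2,v_3], [v_2,v_4], [v_3,v_4]
  2-simplices (10): [v_0,v_1,v_2], [v_0,v_1,v_3], [v_0,v_1,v_4], [v_0,v_2,v_3], [v_0,v_2,v_4], [v_0,v_3,v_4], [v_1,v_2,v_3], [v_1,v_2,v_4], [v_1,v_3,v_4], [v_2,v_3,v_4]
  3-simplices (5): [v_0,v_1,v_2,v_3], [v_0,v_1,v_2,v_4], [v_0,v_1,v_3,v_4], [v_0,v_2,v_3,v_4], [v_1,v_2,v_3,v_4]

giving chain groups C_0 ≅ Z^5, C_1 ≅ Z^10, C_2 ≅ Z^10, C_3 ≅ Z^5.

Boundary ∂_1: C_1 → C_0 sends each edge [p,q] (with p < q) to q − p. For instance
  ∂[v_1,v_3] = [v_3] − [v_1].
The resulting 5×10 matrix has rank 4, and its Smith normal form has invariant factors (1,1,1,1).

The boundary map ∂_2: C_2 → C_1 acts by ∂[p,q,r] = [q,r] − [p,r] + [p,q]. For instance
  ∂[v_0,v_2,v_4] = [v_2,v_4] − [v_0,v_4] + [v_0,v_2],
  ∂[v_0,v_2,v_3] = [v_2,v_3] − [v_0,v_3] + [v_0,v_2].
As a 10×10 matrix over Z this has rank 6, with invariant factors (1,1,1,1,1,1).

The boundary map ∂_3: C_3 → C_2 sends each 3-simplex σ to the alternating sum Σ_i (−1)^i (σ with its i-th vertex removed). For instance
  ∂[v_0,v_2,v_3,v_4] = [v_2,v_3,v_4] − [v_0,v_3,v_4] + [v_0,v_2,v_4] − [v_0,v_2,v_3],
  ∂[v_0,v_1,v_2,v_3] = [v_1,v_2,v_3] − [v_0,v_2,v_3] + [v_0,v_1,v_3] − [v_0,v_1,v_2].
This gives a 10×5 integer matrix of rank 4; reducing to Smith normal form yields diagonal entries (1,1,1,1).

Computing H_k = (kernel of ∂_k) / (image of ∂_{k+1}):

  H_0: rank C_0 − rank ∂_1 = 5 − 4 = 1, and the invariant factors of ∂_1 are all 1, so H_0 ≅ Z.
  H_1: rank ker ∂_1 − rank ∂_2 = (10 − 4) − 6 = 0, and the invariant factors of ∂_2 are all 1, so H_1 ≅ 0.
  H_2: rank ker ∂_2 − rank ∂_3 = (10 − 6) − 4 = 0, and the invariant factors of ∂_3 are all 1, so H_2 ≅ 0.
  H_3: rank ker ∂_3 − rank ∂_4 = (5 − 4) − 0 = 1, and there is no ∂_4, so H_3 ≅ Z.

H_0 ≅ Z,  H_1 = 0,  H_2 = 0,  H_3 ≅ Z.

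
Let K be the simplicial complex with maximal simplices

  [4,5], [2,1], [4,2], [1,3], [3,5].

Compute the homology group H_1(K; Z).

H_1 = Z.

K has 5 vertices, 5 edges.
rank ∂_1 = 4, rank ∂_2 = 0 ⇒ b_1 = 5 − 4 − 0 = 1. So H_1 = Z.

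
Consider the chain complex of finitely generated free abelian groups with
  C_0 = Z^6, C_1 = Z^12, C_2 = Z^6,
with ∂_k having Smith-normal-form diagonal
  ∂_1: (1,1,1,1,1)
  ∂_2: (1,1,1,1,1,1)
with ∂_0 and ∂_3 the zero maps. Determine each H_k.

H_0 = Z,  H_1 = Z,  H_2 = 0.

H_0: b_0 = 6 − 0 − 5 = 1; torsion from ∂_1 factors > 1: none. So H_0 = Z.
H_1: b_1 = 12 − 5 − 6 = 1; torsion from ∂_2 factors > 1: none. So H_1 = Z.
H_2: b_2 = 6 − 6 − 0 = 0; torsion from ∂_3 factors > 1: none. So H_2 = 0.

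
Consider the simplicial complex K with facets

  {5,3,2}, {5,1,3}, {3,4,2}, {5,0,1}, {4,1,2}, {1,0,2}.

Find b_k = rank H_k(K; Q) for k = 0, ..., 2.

Fix the vertex order 0 < 1 < 2 < 3 < 4 < 5 and write every simplex with vertices in increasing order. Then dim K = 2 and the simplices of K are:

  0-simplices (6): [0], [1], [2], [3], [4], [5]
  1-simplices (12): [0,1], [0,2], [0,5], [1,2], [1,3], [1,4], [1,5], [2,3], [2,4], [2,5], [3,4], [3,5]
  2-simplices (6): [0,1,2], [0,1,5], [1,2,4], [1,3,5], [2,3,4], [2,3,5]

giving chain groups C_0 ≅ Z^6, C_1 ≅ Z^12, C_2 ≅ Z^6.

Boundary ∂_1: C_1 → C_0 is given by ∂[p,q] = [q] − [p].
This gives a 6×12 integer matrix of rank 5; reducing to Smith normal form yields diagonal entries (1,1,1,1,1).

∂_2: C_2 → C_1 maps a triangle to the signed sum of its edges. For instance
  ∂[0,1,2] = [1,2] − [0,2] + [0,1],
  ∂[2,3,5] = [3,5] − [2,5] + [2,3].
As a 12×6 matrix over Z this has rank 6, with invariant factors (1,1,1,1,1,1).

From H_k ≅ ker(∂_k) / im(∂_{k+1}) we obtain:

  H_0: rank C_0 − rank ∂_1 = 6 − 5 = 1, and the invariant factors of ∂_1 are all 1, so H_0 ≅ Z.
  H_1: rank ker ∂_1 − rank ∂_2 = (12 − 5) − 6 = 1, and the invariant factors of ∂_2 are all 1, so H_1 ≅ Z.
  H_2: rank ker ∂_2 − rank ∂_3 = (6 − 6) − 0 = 0, and there is no ∂_3, so H_2 ≅ 0.

Hence the Betti numbers are b_0 = 1, b_1 = 1, b_2 = 0.

b_0 = 1, b_1 = 1, b_2 = 0.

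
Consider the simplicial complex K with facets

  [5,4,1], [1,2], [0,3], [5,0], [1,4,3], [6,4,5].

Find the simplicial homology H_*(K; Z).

K has 7 vertices, 10 edges, 3 triangles.
rank ∂_0 = 0, rank ∂_1 = 6 ⇒ b_0 = 7 − 0 − 6 = 1; all invariant factors of ∂_1 are 1 so no torsion. So H_0 ≅ Z.
rank ∂_1 = 6, rank ∂_2 = 3 ⇒ b_1 = 10 − 6 − 3 = 1; all invariant factors of ∂_2 are 1 so no torsion. So H_1 ≅ Z.
rank ∂_2 = 3, rank ∂_3 = 0 ⇒ b_2 = 3 − 3 − 0 = 0. So H_2 ≅ 0.

H_0 = Z,  H_1 = Z,  H_2 = 0.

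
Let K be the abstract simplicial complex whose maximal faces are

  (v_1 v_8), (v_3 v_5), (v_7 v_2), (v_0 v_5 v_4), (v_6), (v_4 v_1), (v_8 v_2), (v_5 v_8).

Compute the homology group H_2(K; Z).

H_2 ≅ 0.

Fix the vertex order v_0 < v_1 < v_2 < v_3 < v_4 < v_5 < v_6 < v_7 < v_8 and write every simplex with vertices in increasing order. Then dim K = 2 and the simplices of K are:

  0-simplices (9): [v_0], [v_1], [v_2], [v_3], [v_4], [v_5], [v_6], [v_7], [v_8]
  1-simplices (9): [v_0,v_4], [v_0,v_5], [v_1,v_4], [v_1,v_8], [v_2,v_7], [v_2,v_8], [v_3,v_5], [v_4,v_5], [v_5,v_8]
  2-simplices (1): [v_0,v_4,v_5]

giving chain groups C_0 ≅ Z^9, C_1 ≅ Z^9, C_2 ≅ Z^1.

The boundary map ∂_1: C_1 → C_0 is given by ∂[p,q] = [q] − [p]. For instance
  ∂[v_2,v_7] = [v_7] − [v_2].
The 9×9 boundary matrix has rank 7 and Smith normal form diag(1,1,1,1,1,1,1).

The boundary map ∂_2: C_2 → C_1 sends each 2-simplex [p,q,r] to [q,r] − [p,r] + [p,q]. For instance
  ∂[v_0,v_4,v_5] = [v_4,v_5] − [v_0,v_5] + [v_0,v_4].
This gives a 9×1 integer matrix of rank 1; reducing to Smith normal form yields diagonal entries (1).

Computing H_k = (kernel of ∂_k) / (image of ∂_{k+1}):

  H_2: rank ker ∂_2 − rank ∂_3 = (1 − 1) − 0 = 0, and there is no ∂_3, so H_2 = 0.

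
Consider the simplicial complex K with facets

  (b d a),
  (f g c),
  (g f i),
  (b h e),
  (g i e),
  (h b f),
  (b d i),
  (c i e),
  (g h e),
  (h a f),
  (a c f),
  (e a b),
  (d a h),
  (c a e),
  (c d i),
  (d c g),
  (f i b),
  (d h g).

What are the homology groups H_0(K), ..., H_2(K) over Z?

H_0 = Z,  H_1 = Z × Z/2,  H_2 = 0.

Order the vertices as a < b < c < d < e < f < g < h < i. Listing each simplex with vertices in this order, K has dimension 2 with simplices:

  0-simplices (9): a, b, c, d, e, f, g, h, i
  1-simplices (27): ab, ac, ad, ae, af, ah, bd, be, bf, bh, bi, cd, ce, cf, cg, ci, dg, dh, di, eg, eh, ei, fg, fh, fi, gh, gi
  2-simplices (18): abd, abe, ace, acf, adh, afh, bdi, beh, bfh, bfi, cdg, cdi, cei, cfg, dgh, egh, egi, fgi

giving chain groups C_0 ≅ Z^9, C_1 ≅ Z^27, C_2 ≅ Z^18.

∂_1: C_1 → C_0 sends each edge [p,q] (with p < q) to q − p. For instance
  ∂af = f − a.
The 9×27 boundary matrix has rank 8 and Smith normal form diag(1,1,1,1,1,1,1,1).

The boundary map ∂_2: C_2 → C_1 maps a triangle to the signed sum of its edges. For instance
  ∂adh = dh − ah + ad,
  ∂fgi = gi − fi + fg.
This gives a 27×18 integer matrix of rank 18; reducing to Smith normal form yields diagonal entries (1,1,1,1,1,1,1,1,1,1,1,1,1,1,1,1,1,2).

Now H_k = ker ∂_k / im ∂_{k+1}, so:

  H_0: rank C_0 − rank ∂_1 = 9 − 8 = 1, and the invariant factors of ∂_1 are all 1, so H_0 = Z.
  H_1: rank ker ∂_1 − rank ∂_2 = (27 − 8) − 18 = 1, and ∂_2 has invariant factor 2 > 1, so H_1 = Z × Z/2.
  H_2: rank ker ∂_2 − rank ∂_3 = (18 − 18) − 0 = 0, and there is no ∂_3, so H_2 = 0.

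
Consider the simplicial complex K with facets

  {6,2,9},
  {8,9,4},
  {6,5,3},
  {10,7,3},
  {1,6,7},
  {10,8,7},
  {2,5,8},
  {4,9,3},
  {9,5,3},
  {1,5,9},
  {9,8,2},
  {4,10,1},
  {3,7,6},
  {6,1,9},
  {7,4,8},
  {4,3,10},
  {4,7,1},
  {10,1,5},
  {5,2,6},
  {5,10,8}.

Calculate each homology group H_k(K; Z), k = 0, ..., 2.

K has 10 vertices, 30 edges, 20 triangles.
rank ∂_0 = 0, rank ∂_1 = 9 ⇒ b_0 = 10 − 0 − 9 = 1; all invariant factors of ∂_1 are 1 so no torsion. So H_0 ≅ Z.
rank ∂_1 = 9, rank ∂_2 = 20 ⇒ b_1 = 30 − 9 − 20 = 1; ∂_2 has invariant factor(s) [2] giving torsion. So H_1 ≅ Z ⊕ Z/2.
rank ∂_2 = 20, rank ∂_3 = 0 ⇒ b_2 = 20 − 20 − 0 = 0. So H_2 ≅ 0.

H_0 = Z,  H_1 = Z ⊕ Z/2,  H_2 = 0.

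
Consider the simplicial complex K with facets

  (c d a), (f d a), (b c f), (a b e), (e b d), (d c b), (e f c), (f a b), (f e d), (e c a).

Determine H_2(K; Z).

H_2 ≅ 0.

Take the total order a < b < c < d < e < f on the vertex set. Then K (dimension 2) consists of the simplices:

  0-simplices (6): a, b, c, d, e, f
  1-simplices (15): ab, ac, ad, ae, af, bc, bd, be, bf, cd, ce, cf, de, df, ef
  2-simplices (10): abe, abf, acd, ace, adf, bcd, bcf, bde, cef, def

so the chain groups are C_0 ≅ Z^6, C_1 ≅ Z^15, C_2 ≅ Z^10.

The boundary map ∂_1: C_1 → C_0 is given by ∂[p,q] = [q] − [p]. For instance
  ∂ad = d − a.
This gives a 6×15 integer matrix of rank 5; reducing to Smith normal form yields diagonal entries (1,1,1,1,1).

The boundary map ∂_2: C_2 → C_1 maps a triangle to the signed sum of its edges. For instance
  ∂abf = bf − af + ab,
  ∂bcd = cd − bd + bc.
The resulting 15×10 matrix has rank 10, and its Smith normal form has invariant factors (1,1,1,1,1,1,1,1,1,2).

From H_k ≅ ker(∂_k) / im(∂_{k+1}) we obtain:

  H_2: rank ker ∂_2 − rank ∂_3 = (10 − 10) − 0 = 0, and there is no ∂_3, so H_2 = 0.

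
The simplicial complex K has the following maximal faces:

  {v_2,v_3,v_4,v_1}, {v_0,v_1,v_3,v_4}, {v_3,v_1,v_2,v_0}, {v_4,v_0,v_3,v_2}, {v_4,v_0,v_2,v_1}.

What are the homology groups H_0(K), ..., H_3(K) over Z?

H_0 ≅ Z,  H_1 = 0,  H_2 = 0,  H_3 ≅ Z.

Order the vertices as v_0 < v_1 < v_2 < v_3 < v_4. Listing each simplex with vertices in this order, K has dimension 3 with simplices:

  0-simplices (5): [v_0], [v_1], [v_2], [v_3], [v_4]
  1-simplices (10): [v_0,v_1], [v_0,v_2], [v_0,v_3], [v_0,v_4], [v_1,v_2], [v_1,v_3], [v_1,v_4], [v_2,v_3], [v_2,v_4], [v_3,v_4]
  2-simplices (10): [v_0,v_1,v_2], [v_0,v_1,v_3], [v_0,v_1,v_4], [v_0,v_2,v_3], [v_0,v_2,v_4], [v_0,v_3,v_4], [v_1,v_2,v_3], [v_1,v_2,v_4], [v_1,v_3,v_4], [v_2,v_3,v_4]
  3-simplices (5): [v_0,v_1,v_2,v_3], [v_0,v_1,v_2,v_4], [v_0,v_1,v_3,v_4], [v_0,v_2,v_3,v_4], [v_1,v_2,v_3,v_4]

so the chain groups are C_0 ≅ Z^5, C_1 ≅ Z^10, C_2 ≅ Z^10, C_3 ≅ Z^5.

The boundary map ∂_1: C_1 → C_0 is given by ∂[p,q] = [q] − [p]. For instance
  ∂[v_3,v_4] = [v_4] − [v_3].
The 5×10 boundary matrix has rank 4 and Smith normal form diag(1,1,1,1).

Boundary ∂_2: C_2 → C_1 sends each 2-simplex [p,q,r] to [q,r] − [p,r] + [p,q]. For instance
  ∂[v_1,v_2,v_4] = [v_2,v_4] − [v_1,v_4] + [v_1,v_2],
  ∂[v_0,v_2,v_3] = [v_2,v_3] − [v_0,v_3] + [v_0,v_2].
The 10×10 boundary matrix has rank 6 and Smith normal form diag(1,1,1,1,1,1).

The boundary map ∂_3: C_3 → C_2 sends each 3-simplex σ to the alternating sum Σ_i (−1)^i (σ with its i-th vertex removed). For instance
  ∂[v_1,v_2,v_3,v_4] = [v_2,v_3,v_4] − [v_1,v_3,v_4] + [v_1,v_2,v_4] − [v_1,v_2,v_3],
  ∂[v_0,v_2,v_3,v_4] = [v_2,v_3,v_4] − [v_0,v_3,v_4] + [v_0,v_2,v_4] − [v_0,v_2,v_3].
This gives a 10×5 integer matrix of rank 4; reducing to Smith normal form yields diagonal entries (1,1,1,1).

Computing H_k = (kernel of ∂_k) / (image of ∂_{k+1}):

  H_0: rank C_0 − rank ∂_1 = 5 − 4 = 1, and the invariant factors of ∂_1 are all 1, so H_0 ≅ Z.
  H_1: rank ker ∂_1 − rank ∂_2 = (10 − 4) − 6 = 0, and the invariant factors of ∂_2 are all 1, so H_1 ≅ 0.
  H_2: rank ker ∂_2 − rank ∂_3 = (10 − 6) − 4 = 0, and the invariant factors of ∂_3 are all 1, so H_2 ≅ 0.
  H_3: rank ker ∂_3 − rank ∂_4 = (5 − 4) − 0 = 1, and there is no ∂_4, so H_3 ≅ Z.

As a check, the Euler characteristic is 5 − 10 + 10 − 5 = 0, which agrees with 1 − 0 + 0 − 1 = 0.
(K is a triangulation of the 3-sphere S^3.)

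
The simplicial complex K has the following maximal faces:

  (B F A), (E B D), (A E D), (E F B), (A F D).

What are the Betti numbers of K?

b_0 = 1, b_1 = 1, b_2 = 0.

We work with the vertex ordering A < B < D < E < F. The simplices of K, each written with vertices in increasing order, are:

  0-simplices (5): A, B, D, E, F
  1-simplices (10): AB, AD, AE, AF, BD, BE, BF, DE, DF, EF
  2-simplices (5): ABF, ADE, ADF, BDE, BEF

so the chain groups are C_0 ≅ Z^5, C_1 ≅ Z^10, C_2 ≅ Z^5.

The boundary map ∂_1: C_1 → C_0 maps an edge to its endpoints' difference, ∂[p,q] = q − p. For instance
  ∂AD = D − A.
The 5×10 boundary matrix has rank 4 and Smith normal form diag(1,1,1,1).

Boundary ∂_2: C_2 → C_1 maps a triangle to the signed sum of its edges. For instance
  ∂ADE = DE − AE + AD,
  ∂ADF = DF − AF + AD.
The resulting 10×5 matrix has rank 5, and its Smith normal form has invariant factors (1,1,1,1,1).

From H_k ≅ ker(∂_k) / im(∂_{k+1}) we obtain:

  H_0: rank C_0 − rank ∂_1 = 5 − 4 = 1, and the invariant factors of ∂_1 are all 1, so H_0 ≅ Z.
  H_1: rank ker ∂_1 − rank ∂_2 = (10 − 4) − 5 = 1, and the invariant factors of ∂_2 are all 1, so H_1 ≅ Z.
  H_2: rank ker ∂_2 − rank ∂_3 = (5 − 5) − 0 = 0, and there is no ∂_3, so H_2 ≅ 0.

(K is a triangulation of the Möbius band.)

Hence the Betti numbers are b_0 = 1, b_1 = 1, b_2 = 0.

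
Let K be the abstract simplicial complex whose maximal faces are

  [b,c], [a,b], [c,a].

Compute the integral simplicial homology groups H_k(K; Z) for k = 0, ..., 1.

K has 3 vertices, 3 edges.
rank ∂_0 = 0, rank ∂_1 = 2 ⇒ b_0 = 3 − 0 − 2 = 1; all invariant factors of ∂_1 are 1 so no torsion. So H_0 ≅ Z.
rank ∂_1 = 2, rank ∂_2 = 0 ⇒ b_1 = 3 − 2 − 0 = 1. So H_1 ≅ Z.

H_0 ≅ Z,  H_1 ≅ Z.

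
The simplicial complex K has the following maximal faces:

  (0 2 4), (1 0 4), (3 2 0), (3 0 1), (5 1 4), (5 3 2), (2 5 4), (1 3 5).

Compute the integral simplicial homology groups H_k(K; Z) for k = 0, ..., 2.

We work with the vertex ordering 0 < 1 < 2 < 3 < 4 < 5. The simplices of K, each written with vertices in increasing order, are:

  0-simplices (6): [0], [1], [2], [3], [4], [5]
  1-simplices (12): [0,1], [0,2], [0,3], [0,4], [1,3], [1,4], [1,5], [2,3], [2,4], [2,5], [3,5], [4,5]
  2-simplices (8): [0,1,3], [0,1,4], [0,2,3], [0,2,4], [1,3,5], [1,4,5], [2,3,5], [2,4,5]

giving chain groups C_0 ≅ Z^6, C_1 ≅ Z^12, C_2 ≅ Z^8.

∂_1: C_1 → C_0 sends each edge [p,q] (with p < q) to q − p.
This gives a 6×12 integer matrix of rank 5; reducing to Smith normal form yields diagonal entries (1,1,1,1,1).

∂_2: C_2 → C_1 acts by ∂[p,q,r] = [q,r] − [p,r] + [p,q]. For instance
  ∂[1,3,5] = [3,5] − [1,5] + [1,3],
  ∂[0,2,4] = [2,4] − [0,4] + [0,2].
The resulting 12×8 matrix has rank 7, and its Smith normal form has invariant factors (1,1,1,1,1,1,1).

Reading off H_k = ker ∂_k / im ∂_{k+1}:

  H_0: rank C_0 − rank ∂_1 = 6 − 5 = 1, and the invariant factors of ∂_1 are all 1, so H_0 ≅ Z.
  H_1: rank ker ∂_1 − rank ∂_2 = (12 − 5) − 7 = 0, and the invariant factors of ∂_2 are all 1, so H_1 ≅ 0.
  H_2: rank ker ∂_2 − rank ∂_3 = (8 − 7) − 0 = 1, and there is no ∂_3, so H_2 ≅ Z.

As a check, the Euler characteristic is 6 − 12 + 8 = 2, which agrees with 1 − 0 + 1 = 2.

H_0 = Z,  H_1 = 0,  H_2 = Z.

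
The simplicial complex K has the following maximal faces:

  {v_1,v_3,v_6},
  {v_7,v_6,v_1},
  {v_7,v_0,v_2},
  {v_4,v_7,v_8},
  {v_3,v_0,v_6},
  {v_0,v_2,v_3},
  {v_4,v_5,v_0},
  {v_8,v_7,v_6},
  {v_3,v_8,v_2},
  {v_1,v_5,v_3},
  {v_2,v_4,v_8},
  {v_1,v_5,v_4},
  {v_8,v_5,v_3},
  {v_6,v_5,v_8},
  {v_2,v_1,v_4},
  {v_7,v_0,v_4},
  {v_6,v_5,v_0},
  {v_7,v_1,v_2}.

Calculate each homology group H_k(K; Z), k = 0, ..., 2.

H_0 = Z,  H_1 = Z × Z/2,  H_2 = 0.

Take the total order v_0 < v_1 < v_2 < v_3 < v_4 < v_5 < v_6 < v_7 < v_8 on the vertex set. Then K (dimension 2) consists of the simplices:

  0-simplices (9): [v_0], [v_1], [v_2], [v_3], [v_4], [v_5], [v_6], [v_7], [v_8]
  1-simplices (27): (27 of them)
  2-simplices (18): (18 of them)

giving chain groups C_0 ≅ Z^9, C_1 ≅ Z^27, C_2 ≅ Z^18.

∂_1: C_1 → C_0 maps an edge to its endpoints' difference, ∂[p,q] = q − p. For instance
  ∂[v_0,v_7] = [v_7] − [v_0].
This gives a 9×27 integer matrix of rank 8; reducing to Smith normal form yields diagonal entries (1,1,1,1,1,1,1,1).

Boundary ∂_2: C_2 → C_1 maps a triangle to the signed sum of its edges. For instance
  ∂[v_6,v_7,v_8] = [v_7,v_8] − [v_6,v_8] + [v_6,v_7],
  ∂[v_0,v_5,v_6] = [v_5,v_6] − [v_0,v_6] + [v_0,v_5].
The 27×18 boundary matrix has rank 18 and Smith normal form diag(1,1,1,1,1,1,1,1,1,1,1,1,1,1,1,1,1,2).

Computing H_k = (kernel of ∂_k) / (image of ∂_{k+1}):

  H_0: rank C_0 − rank ∂_1 = 9 − 8 = 1, and the invariant factors of ∂_1 are all 1, so H_0 = Z.
  H_1: rank ker ∂_1 − rank ∂_2 = (27 − 8) − 18 = 1, and ∂_2 has invariant factor 2 > 1, so H_1 = Z × Z/2.
  H_2: rank ker ∂_2 − rank ∂_3 = (18 − 18) − 0 = 0, and there is no ∂_3, so H_2 = 0.

As a check, the Euler characteristic is 9 − 27 + 18 = 0, which agrees with 1 − 1 + 0 = 0.
(K is a triangulation of the Klein bottle.)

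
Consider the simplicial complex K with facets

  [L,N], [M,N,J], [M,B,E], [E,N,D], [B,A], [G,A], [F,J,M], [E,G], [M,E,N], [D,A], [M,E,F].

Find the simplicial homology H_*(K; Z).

Order the vertices as A < B < D < E < F < G < J < L < M < N. Listing each simplex with vertices in this order, K has dimension 2 with simplices:

  0-simplices (10): A, B, D, E, F, G, J, L, M, N
  1-simplices (17): AB, AD, AG, BE, BM, DE, DN, EF, EG, EM, EN, FJ, FM, JM, JN, LN, MN
  2-simplices (6): BEM, DEN, EFM, EMN, FJM, JMN

so the chain groups are C_0 ≅ Z^10, C_1 ≅ Z^17, C_2 ≅ Z^6.

Boundary ∂_1: C_1 → C_0 is given by ∂[p,q] = [q] − [p]. For instance
  ∂DE = E − D.
The 10×17 boundary matrix has rank 9 and Smith normal form diag(1,1,1,1,1,1,1,1,1).

∂_2: C_2 → C_1 acts by ∂[p,q,r] = [q,r] − [p,r] + [p,q]. For instance
  ∂EFM = FM − EM + EF,
  ∂FJM = JM − FM + FJ.
The 17×6 boundary matrix has rank 6 and Smith normal form diag(1,1,1,1,1,1).

From H_k ≅ ker(∂_k) / im(∂_{k+1}) we obtain:

  H_0: rank C_0 − rank ∂_1 = 10 − 9 = 1, and the invariant factors of ∂_1 are all 1, so H_0 ≅ Z.
  H_1: rank ker ∂_1 − rank ∂_2 = (17 − 9) − 6 = 2, and the invariant factors of ∂_2 are all 1, so H_1 ≅ Z^2.
  H_2: rank ker ∂_2 − rank ∂_3 = (6 − 6) − 0 = 0, and there is no ∂_3, so H_2 ≅ 0.

H_0 = Z,  H_1 = Z^2,  H_2 = 0.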